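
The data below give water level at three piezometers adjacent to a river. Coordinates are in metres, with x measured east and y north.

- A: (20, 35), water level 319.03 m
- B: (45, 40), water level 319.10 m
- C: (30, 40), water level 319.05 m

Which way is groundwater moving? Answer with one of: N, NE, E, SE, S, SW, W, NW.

Differences from A: to B (Δx, Δy, Δh) = (25, 5, +0.07); to C = (10, 5, +0.02).
Determinant of the coordinate differences = 25·5 − 10·5 = 75.
∂h/∂x = [(+0.07)·5 − (+0.02)·5] / 75 = +0.003333
∂h/∂y = [25·(+0.02) − 10·(+0.07)] / 75 = -0.002667
Flow = −∇h = (-0.003333 east, +0.002667 north), which points northwest.

NW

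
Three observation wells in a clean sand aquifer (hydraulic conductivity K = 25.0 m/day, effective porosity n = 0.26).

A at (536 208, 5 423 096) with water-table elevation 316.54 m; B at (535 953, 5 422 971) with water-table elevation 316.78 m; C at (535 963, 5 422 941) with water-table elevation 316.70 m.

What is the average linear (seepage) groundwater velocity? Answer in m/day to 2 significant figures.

With h = a·x + b·y + c and A as origin, the differences give:
  (-255)·a + (-125)·b = +0.24
  (-245)·a + (-155)·b = +0.16
Eliminate b (×(-155) and ×(-125), subtract): 8900·a = -17.200 → a = ∂h/∂x = -0.001933
Back-substitute: b = ∂h/∂y = +0.002022.
|∇h| = √(-0.001933² + 0.002022²) = 0.002797
Seepage velocity v = K·i/n = 25.0 × 0.002797 / 0.26 = 0.2689 m/day.

0.27 m/day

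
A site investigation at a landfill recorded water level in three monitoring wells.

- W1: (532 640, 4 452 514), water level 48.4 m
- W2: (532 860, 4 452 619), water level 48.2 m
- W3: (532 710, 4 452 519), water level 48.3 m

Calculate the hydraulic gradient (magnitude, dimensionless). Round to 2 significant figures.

0.0020

Three-point gradient (reference W1): Δ to W2 = (220, 105, -0.2), Δ to W3 = (70, 5, -0.1).
∂h/∂x = -0.001520, ∂h/∂y = +0.001280 (det = -6250).
|∇h| = √(-0.001520² + 0.001280²) = 0.001987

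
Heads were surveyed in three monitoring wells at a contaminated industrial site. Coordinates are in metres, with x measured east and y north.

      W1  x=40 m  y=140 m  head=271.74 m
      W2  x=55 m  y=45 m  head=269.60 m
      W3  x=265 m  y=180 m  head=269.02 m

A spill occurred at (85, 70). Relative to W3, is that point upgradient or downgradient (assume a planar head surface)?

upgradient

With h = a·x + b·y + c and W1 as origin, the differences give:
  15·a + (-95)·b = -2.14
  225·a + 40·b = -2.72
Eliminate b (×40 and ×(-95), subtract): 21975·a = -344.000 → a = ∂h/∂x = -0.01565
Back-substitute: b = ∂h/∂y = +0.02005.
Head at (85, 70) = 271.74 + (-0.01565)·(45) + (+0.02005)·(-70) = 269.63 m.
That is higher than the 269.02 m at W3, so the point is upgradient.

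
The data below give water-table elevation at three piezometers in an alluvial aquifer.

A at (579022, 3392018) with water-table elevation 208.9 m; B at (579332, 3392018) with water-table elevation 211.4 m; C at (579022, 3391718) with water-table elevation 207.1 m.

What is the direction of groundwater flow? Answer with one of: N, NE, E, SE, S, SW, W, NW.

∂h/∂x = (211.4 − 208.9) / (579332 − 579022) = +0.008065
∂h/∂y = (207.1 − 208.9) / (3391718 − 3392018) = +0.006000
Flow = −∇h = (-0.008065 east, -0.006000 north), which points southwest.

SW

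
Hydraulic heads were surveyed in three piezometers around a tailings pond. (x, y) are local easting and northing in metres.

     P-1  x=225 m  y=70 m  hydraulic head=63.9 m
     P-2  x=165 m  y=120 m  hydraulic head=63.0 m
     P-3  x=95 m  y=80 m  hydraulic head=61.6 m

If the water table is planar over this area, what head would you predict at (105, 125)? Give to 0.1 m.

Three-point gradient (reference P-1): Δ to P-2 = (-60, 50, -0.9), Δ to P-3 = (-130, 10, -2.3).
∂h/∂x = +0.01797, ∂h/∂y = +0.003559 (det = 5900).
h(105, 125) = 63.9 + (+0.01797)·(-120) + (+0.003559)·(55) = 63.9 -2.156 +0.196 = 61.940 m.

61.9 m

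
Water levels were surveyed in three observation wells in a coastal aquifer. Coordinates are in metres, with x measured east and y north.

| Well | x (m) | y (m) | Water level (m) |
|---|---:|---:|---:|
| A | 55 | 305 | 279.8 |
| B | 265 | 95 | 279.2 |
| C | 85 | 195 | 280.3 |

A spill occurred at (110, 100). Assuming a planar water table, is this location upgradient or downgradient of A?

Three-point gradient (reference A): Δ to B = (210, -210, -0.6), Δ to C = (30, -110, +0.5).
∂h/∂x = -0.01018, ∂h/∂y = -0.007321 (det = -16800).
Head at (110, 100) = 279.8 + (-0.01018)·(55) + (-0.007321)·(-205) = 280.74 m.
That is higher than the 279.8 m at A, so the point is upgradient.

upgradient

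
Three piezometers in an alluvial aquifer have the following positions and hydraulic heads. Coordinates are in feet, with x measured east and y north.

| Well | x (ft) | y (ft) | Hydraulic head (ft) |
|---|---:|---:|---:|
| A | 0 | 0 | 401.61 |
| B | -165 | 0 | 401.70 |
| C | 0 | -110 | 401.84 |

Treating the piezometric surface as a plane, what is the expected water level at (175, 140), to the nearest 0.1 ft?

∂h/∂x = (401.70 − 401.61) / (-165 − 0) = -0.0005455
∂h/∂y = (401.84 − 401.61) / (-110 − 0) = -0.002091
h(175, 140) = 401.61 + (-0.0005455)·(175) + (-0.002091)·(140) = 401.61 -0.095 -0.293 = 401.222 ft.

401.2 ft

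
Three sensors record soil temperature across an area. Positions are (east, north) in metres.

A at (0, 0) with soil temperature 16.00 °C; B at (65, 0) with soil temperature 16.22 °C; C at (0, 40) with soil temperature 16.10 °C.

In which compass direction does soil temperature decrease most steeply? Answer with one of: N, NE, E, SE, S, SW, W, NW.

∂T/∂x = (16.22 − 16.00) / (65 − 0) = +0.003385
∂T/∂y = (16.10 − 16.00) / (40 − 0) = +0.002500
Steepest decrease is along −∇f = (-0.003385 E, -0.002500 N) → southwest.

SW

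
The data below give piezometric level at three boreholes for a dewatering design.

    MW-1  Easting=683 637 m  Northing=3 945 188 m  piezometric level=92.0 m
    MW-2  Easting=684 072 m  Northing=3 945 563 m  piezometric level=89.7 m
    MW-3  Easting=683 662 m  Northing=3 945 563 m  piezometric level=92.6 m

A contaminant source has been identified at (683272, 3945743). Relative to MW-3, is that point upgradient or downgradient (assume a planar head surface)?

upgradient

Three-point gradient (reference MW-1): Δ to MW-2 = (435, 375, -2.3), Δ to MW-3 = (25, 375, +0.6).
∂h/∂x = -0.007073, ∂h/∂y = +0.002072 (det = 153750).
Head at (683272, 3945743) = 92.0 + (-0.007073)·(-365) + (+0.002072)·(555) = 95.73 m.
That is higher than the 92.6 m at MW-3, so the point is upgradient.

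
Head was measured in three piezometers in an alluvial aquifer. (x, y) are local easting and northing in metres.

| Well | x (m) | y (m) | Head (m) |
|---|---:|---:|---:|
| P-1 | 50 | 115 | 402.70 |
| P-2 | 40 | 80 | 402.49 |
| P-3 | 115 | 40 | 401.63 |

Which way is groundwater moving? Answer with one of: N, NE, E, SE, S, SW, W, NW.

Differences from P-1: to P-2 (Δx, Δy, Δh) = (-10, -35, -0.21); to P-3 = (65, -75, -1.07).
Determinant of the coordinate differences = (-10)·(-75) − 65·(-35) = 3025.
∂h/∂x = [(-0.21)·(-75) − (-1.07)·(-35)] / 3025 = -0.007174
∂h/∂y = [(-10)·(-1.07) − 65·(-0.21)] / 3025 = +0.008050
Flow = −∇h = (+0.007174 east, -0.008050 north), which points southeast.

SE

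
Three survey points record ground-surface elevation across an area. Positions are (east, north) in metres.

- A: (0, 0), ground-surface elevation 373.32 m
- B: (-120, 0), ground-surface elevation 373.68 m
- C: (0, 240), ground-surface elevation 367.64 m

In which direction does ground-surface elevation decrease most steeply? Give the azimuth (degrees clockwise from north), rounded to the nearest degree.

∂z/∂x = (373.68 − 373.32) / (-120 − 0) = -0.003000
∂z/∂y = (367.64 − 373.32) / (240 − 0) = -0.02367
Steepest decrease is along −∇f: components (+0.003000 E, +0.02367 N).
Azimuth = atan2(+0.003000, +0.02367) = 7.2° ≈ 007°.

007°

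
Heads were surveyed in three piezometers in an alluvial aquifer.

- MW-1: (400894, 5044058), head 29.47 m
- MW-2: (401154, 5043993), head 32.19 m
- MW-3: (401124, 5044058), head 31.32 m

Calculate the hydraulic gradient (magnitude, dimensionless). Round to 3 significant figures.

0.0126

Differences from MW-1: to MW-2 (Δx, Δy, Δh) = (260, -65, +2.72); to MW-3 = (230, 0, +1.85).
Solve a·Δx + b·Δy = Δh: det = 260·0 − 230·(-65) = 14950.
∂h/∂x = [(+2.72)·0 − (+1.85)·(-65)] / 14950 = +0.008043
∂h/∂y = [260·(+1.85) − 230·(+2.72)] / 14950 = -0.009672
|∇h| = √(0.008043² + -0.009672²) = 0.01258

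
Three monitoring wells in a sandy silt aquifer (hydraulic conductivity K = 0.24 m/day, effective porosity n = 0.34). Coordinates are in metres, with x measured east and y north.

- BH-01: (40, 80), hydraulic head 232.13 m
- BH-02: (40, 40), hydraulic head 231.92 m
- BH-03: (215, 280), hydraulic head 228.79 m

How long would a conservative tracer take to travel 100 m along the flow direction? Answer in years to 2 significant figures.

15 years

Taking BH-01 as reference: BH-02−BH-01 = (0, -40, -0.21); BH-03−BH-01 = (175, 200, -3.34).
Determinant of the coordinate differences = 0·200 − 175·(-40) = 7000.
∂h/∂x = [(-0.21)·200 − (-3.34)·(-40)] / 7000 = -0.02509
∂h/∂y = [0·(-3.34) − 175·(-0.21)] / 7000 = +0.005250
|∇h| = √(-0.02509² + 0.005250²) = 0.02563
Seepage velocity v = K·i/n = 0.24 × 0.02563 / 0.34 = 0.01809 m/day.
t = 100 / 0.01809 = 5528 days = 15.1 years.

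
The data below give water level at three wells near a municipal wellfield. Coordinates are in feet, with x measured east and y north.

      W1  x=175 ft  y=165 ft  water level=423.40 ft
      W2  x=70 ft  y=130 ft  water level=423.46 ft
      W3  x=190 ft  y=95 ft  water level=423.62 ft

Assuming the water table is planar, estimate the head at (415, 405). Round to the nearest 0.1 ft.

Three-point gradient (reference W1): Δ to W2 = (-105, -35, +0.06), Δ to W3 = (15, -70, +0.22).
∂h/∂x = +0.0004444, ∂h/∂y = -0.003048 (det = 7875).
h(415, 405) = 423.40 + (+0.0004444)·(240) + (-0.003048)·(240) = 423.40 +0.107 -0.731 = 422.775 ft.

422.8 ft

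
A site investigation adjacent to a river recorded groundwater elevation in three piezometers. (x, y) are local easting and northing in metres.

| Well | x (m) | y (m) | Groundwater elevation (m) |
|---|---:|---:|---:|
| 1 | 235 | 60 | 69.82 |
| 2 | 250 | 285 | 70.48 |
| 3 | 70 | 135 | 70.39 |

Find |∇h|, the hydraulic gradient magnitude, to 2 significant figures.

With h = a·x + b·y + c and 1 as origin, the differences give:
  15·a + 225·b = +0.66
  (-165)·a + 75·b = +0.57
Eliminate b (×75 and ×225, subtract): 38250·a = -78.750 → a = ∂h/∂x = -0.002059
Back-substitute: b = ∂h/∂y = +0.003071.
|∇h| = √(-0.002059² + 0.003071²) = 0.003697

0.0037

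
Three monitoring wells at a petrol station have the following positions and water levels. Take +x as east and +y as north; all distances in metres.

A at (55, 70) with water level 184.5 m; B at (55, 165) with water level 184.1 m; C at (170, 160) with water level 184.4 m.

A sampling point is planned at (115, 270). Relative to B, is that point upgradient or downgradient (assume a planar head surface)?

downgradient

Three-point gradient (reference A): Δ to B = (0, 95, -0.4), Δ to C = (115, 90, -0.1).
∂h/∂x = +0.002426, ∂h/∂y = -0.004211 (det = -10925).
Head at (115, 270) = 184.5 + (+0.002426)·(60) + (-0.004211)·(200) = 183.80 m.
That is lower than the 184.1 m at B, so the point is downgradient.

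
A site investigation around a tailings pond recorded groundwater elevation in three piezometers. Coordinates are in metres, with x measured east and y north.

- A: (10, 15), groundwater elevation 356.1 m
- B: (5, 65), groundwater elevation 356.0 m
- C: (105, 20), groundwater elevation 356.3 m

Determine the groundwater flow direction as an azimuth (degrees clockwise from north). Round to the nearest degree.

309°

With h = a·x + b·y + c and A as origin, the differences give:
  (-5)·a + 50·b = -0.1
  95·a + 5·b = +0.2
Eliminate b (×5 and ×50, subtract): -4775·a = -10.50 → a = ∂h/∂x = +0.002199
Back-substitute: b = ∂h/∂y = -0.001780.
Flow direction (−∇h) has components (-0.002199 E, +0.001780 N).
Azimuth = atan2(E, N) = atan2(-0.002199, +0.001780) = 309.0° ≈ 309°.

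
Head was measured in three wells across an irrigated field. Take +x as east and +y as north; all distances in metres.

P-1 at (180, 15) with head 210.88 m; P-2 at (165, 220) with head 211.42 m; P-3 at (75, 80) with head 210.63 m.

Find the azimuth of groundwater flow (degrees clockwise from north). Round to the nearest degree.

Taking P-1 as reference: P-2−P-1 = (-15, 205, +0.54); P-3−P-1 = (-105, 65, -0.25).
Solve a·Δx + b·Δy = Δh: det = (-15)·65 − (-105)·205 = 20550.
∂h/∂x = [(+0.54)·65 − (-0.25)·205] / 20550 = +0.004202
∂h/∂y = [(-15)·(-0.25) − (-105)·(+0.54)] / 20550 = +0.002942
Flow direction (−∇h) has components (-0.004202 E, -0.002942 N).
Azimuth = atan2(E, N) = atan2(-0.004202, -0.002942) = 235.0° ≈ 235°.

235°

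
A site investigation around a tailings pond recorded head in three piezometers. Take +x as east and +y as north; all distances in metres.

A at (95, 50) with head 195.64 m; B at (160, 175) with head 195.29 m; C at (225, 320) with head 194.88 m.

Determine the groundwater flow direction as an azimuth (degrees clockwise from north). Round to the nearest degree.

353°

Differences from A: to B (Δx, Δy, Δh) = (65, 125, -0.35); to C = (130, 270, -0.76).
Determinant of the coordinate differences = 65·270 − 130·125 = 1300.
∂h/∂x = [(-0.35)·270 − (-0.76)·125] / 1300 = +0.0003846
∂h/∂y = [65·(-0.76) − 130·(-0.35)] / 1300 = -0.003000
Flow direction (−∇h) has components (-0.0003846 E, +0.003000 N).
Azimuth = atan2(E, N) = atan2(-0.0003846, +0.003000) = 352.7° ≈ 353°.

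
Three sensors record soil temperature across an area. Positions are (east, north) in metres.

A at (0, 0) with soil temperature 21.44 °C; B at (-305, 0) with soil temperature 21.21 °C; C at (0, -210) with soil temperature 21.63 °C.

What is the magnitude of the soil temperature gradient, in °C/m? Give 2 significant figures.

0.0012 °C/m

∂T/∂x = (21.21 − 21.44) / (-305 − 0) = +0.0007541
∂T/∂y = (21.63 − 21.44) / (-210 − 0) = -0.0009048
|∇f| = √(0.0007541² + -0.0009048²) = 0.001178 °C/m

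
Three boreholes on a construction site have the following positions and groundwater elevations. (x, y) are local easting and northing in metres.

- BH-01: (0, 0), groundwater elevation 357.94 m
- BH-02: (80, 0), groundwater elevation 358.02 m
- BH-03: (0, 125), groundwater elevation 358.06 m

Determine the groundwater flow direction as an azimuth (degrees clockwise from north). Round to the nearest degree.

226°

∂h/∂x = (358.02 − 357.94) / (80 − 0) = +0.0010000
∂h/∂y = (358.06 − 357.94) / (125 − 0) = +0.0009600
Flow direction (−∇h) has components (-0.0010000 E, -0.0009600 N).
Azimuth = atan2(E, N) = atan2(-0.0010000, -0.0009600) = 226.2° ≈ 226°.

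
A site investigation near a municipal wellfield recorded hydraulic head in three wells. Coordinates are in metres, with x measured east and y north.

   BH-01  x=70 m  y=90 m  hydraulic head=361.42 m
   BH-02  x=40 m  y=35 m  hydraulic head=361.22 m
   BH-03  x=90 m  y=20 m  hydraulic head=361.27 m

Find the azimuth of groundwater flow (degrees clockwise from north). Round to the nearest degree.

214°

Taking BH-01 as reference: BH-02−BH-01 = (-30, -55, -0.20); BH-03−BH-01 = (20, -70, -0.15).
Determinant of the coordinate differences = (-30)·(-70) − 20·(-55) = 3200.
∂h/∂x = [(-0.20)·(-70) − (-0.15)·(-55)] / 3200 = +0.001797
∂h/∂y = [(-30)·(-0.15) − 20·(-0.20)] / 3200 = +0.002656
Flow direction (−∇h) has components (-0.001797 E, -0.002656 N).
Azimuth = atan2(E, N) = atan2(-0.001797, -0.002656) = 214.1° ≈ 214°.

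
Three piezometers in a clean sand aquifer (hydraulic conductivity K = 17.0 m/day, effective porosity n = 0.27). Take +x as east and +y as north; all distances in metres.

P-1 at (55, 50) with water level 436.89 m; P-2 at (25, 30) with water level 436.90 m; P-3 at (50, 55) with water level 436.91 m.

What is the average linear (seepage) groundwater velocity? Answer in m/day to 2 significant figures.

Differences from P-1: to P-2 (Δx, Δy, Δh) = (-30, -20, +0.01); to P-3 = (-5, 5, +0.02).
Solve a·Δx + b·Δy = Δh: det = (-30)·5 − (-5)·(-20) = -250.
∂h/∂x = [(+0.01)·5 − (+0.02)·(-20)] / -250 = -0.001800
∂h/∂y = [(-30)·(+0.02) − (-5)·(+0.01)] / -250 = +0.002200
|∇h| = √(-0.001800² + 0.002200²) = 0.002843
Seepage velocity v = K·i/n = 17.0 × 0.002843 / 0.27 = 0.179 m/day.

0.18 m/day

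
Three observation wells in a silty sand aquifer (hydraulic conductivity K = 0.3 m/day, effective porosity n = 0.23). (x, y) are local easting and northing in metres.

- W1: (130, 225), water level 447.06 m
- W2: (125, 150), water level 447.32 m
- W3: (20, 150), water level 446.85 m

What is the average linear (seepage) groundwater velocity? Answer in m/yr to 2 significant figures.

Taking W1 as reference: W2−W1 = (-5, -75, +0.26); W3−W1 = (-110, -75, -0.21).
Solve a·Δx + b·Δy = Δh: det = (-5)·(-75) − (-110)·(-75) = -7875.
∂h/∂x = [(+0.26)·(-75) − (-0.21)·(-75)] / -7875 = +0.004476
∂h/∂y = [(-5)·(-0.21) − (-110)·(+0.26)] / -7875 = -0.003765
|∇h| = √(0.004476² + -0.003765²) = 0.005849
Seepage velocity v = K·i/n = 0.3 × 0.005849 / 0.23 = 0.007629 m/day = 2.786 m/yr.

2.8 m/yr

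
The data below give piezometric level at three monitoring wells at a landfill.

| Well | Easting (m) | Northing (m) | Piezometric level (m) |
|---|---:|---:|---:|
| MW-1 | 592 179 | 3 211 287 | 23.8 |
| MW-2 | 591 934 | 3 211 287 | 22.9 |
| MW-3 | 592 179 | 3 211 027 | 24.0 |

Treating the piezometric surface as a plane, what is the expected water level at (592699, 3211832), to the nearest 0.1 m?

25.3 m

∂h/∂x = (22.9 − 23.8) / (591934 − 592179) = +0.003673
∂h/∂y = (24.0 − 23.8) / (3211027 − 3211287) = -0.0007692
h(592699, 3211832) = 23.8 + (+0.003673)·(520) + (-0.0007692)·(545) = 23.8 +1.910 -0.419 = 25.291 m.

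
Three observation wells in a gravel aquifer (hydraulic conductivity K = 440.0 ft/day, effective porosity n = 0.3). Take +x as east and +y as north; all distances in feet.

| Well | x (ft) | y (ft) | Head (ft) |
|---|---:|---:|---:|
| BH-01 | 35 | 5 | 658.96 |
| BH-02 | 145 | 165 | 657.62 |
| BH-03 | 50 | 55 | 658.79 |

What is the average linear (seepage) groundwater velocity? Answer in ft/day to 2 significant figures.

Three-point gradient (reference BH-01): Δ to BH-02 = (110, 160, -1.34), Δ to BH-03 = (15, 50, -0.17).
∂h/∂x = -0.01284, ∂h/∂y = +0.0004516 (det = 3100).
|∇h| = √(-0.01284² + 0.0004516²) = 0.01285
Seepage velocity v = K·i/n = 440.0 × 0.01285 / 0.3 = 18.85 ft/day.

19 ft/day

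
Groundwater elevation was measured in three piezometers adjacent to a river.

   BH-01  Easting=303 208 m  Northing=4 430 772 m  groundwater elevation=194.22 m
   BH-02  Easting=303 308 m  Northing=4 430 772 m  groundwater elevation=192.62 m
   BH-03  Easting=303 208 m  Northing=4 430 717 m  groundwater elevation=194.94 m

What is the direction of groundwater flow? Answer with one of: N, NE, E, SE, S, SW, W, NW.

NE

∂h/∂x = (192.62 − 194.22) / (303308 − 303208) = -0.01600
∂h/∂y = (194.94 − 194.22) / (4430717 − 4430772) = -0.01309
Flow = −∇h = (+0.01600 east, +0.01309 north), which points northeast.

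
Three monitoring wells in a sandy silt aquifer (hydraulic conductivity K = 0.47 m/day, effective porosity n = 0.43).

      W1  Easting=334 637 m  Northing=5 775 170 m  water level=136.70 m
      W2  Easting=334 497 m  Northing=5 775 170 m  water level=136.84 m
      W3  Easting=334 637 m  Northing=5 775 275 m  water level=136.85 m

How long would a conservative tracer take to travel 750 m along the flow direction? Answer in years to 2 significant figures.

1100 years

∂h/∂x = (136.84 − 136.70) / (334497 − 334637) = -0.001000
∂h/∂y = (136.85 − 136.70) / (5775275 − 5775170) = +0.001429
|∇h| = √(-0.001000² + 0.001429²) = 0.001744
Seepage velocity v = K·i/n = 0.47 × 0.001744 / 0.43 = 0.001906 m/day.
t = 750 / 0.001906 = 3.935e+05 days = 1.08e+03 years.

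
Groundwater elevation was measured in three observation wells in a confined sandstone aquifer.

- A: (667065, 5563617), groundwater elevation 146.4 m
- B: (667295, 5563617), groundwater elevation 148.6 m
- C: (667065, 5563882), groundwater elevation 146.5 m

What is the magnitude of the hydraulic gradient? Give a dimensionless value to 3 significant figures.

∂h/∂x = (148.6 − 146.4) / (667295 − 667065) = +0.009565
∂h/∂y = (146.5 − 146.4) / (5563882 − 5563617) = +0.0003774
|∇h| = √(0.009565² + 0.0003774²) = 0.009572

0.00957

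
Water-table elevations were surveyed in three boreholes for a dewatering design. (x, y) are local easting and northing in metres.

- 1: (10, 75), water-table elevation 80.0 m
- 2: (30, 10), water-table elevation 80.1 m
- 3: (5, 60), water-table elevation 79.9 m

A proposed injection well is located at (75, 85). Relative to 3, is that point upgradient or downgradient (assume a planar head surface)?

upgradient

Three-point gradient (reference 1): Δ to 2 = (20, -65, +0.1), Δ to 3 = (-5, -15, -0.1).
∂h/∂x = +0.01280, ∂h/∂y = +0.002400 (det = -625).
Head at (75, 85) = 80.0 + (+0.01280)·(65) + (+0.002400)·(10) = 80.86 m.
That is higher than the 79.9 m at 3, so the point is upgradient.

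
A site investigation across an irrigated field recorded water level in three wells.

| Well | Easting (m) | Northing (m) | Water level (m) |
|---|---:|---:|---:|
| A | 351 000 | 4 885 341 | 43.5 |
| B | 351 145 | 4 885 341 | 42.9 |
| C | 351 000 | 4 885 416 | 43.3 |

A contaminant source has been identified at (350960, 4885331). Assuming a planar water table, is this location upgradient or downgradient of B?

upgradient

∂h/∂x = (42.9 − 43.5) / (351145 − 351000) = -0.004138
∂h/∂y = (43.3 − 43.5) / (4885416 − 4885341) = -0.002667
Head at (350960, 4885331) = 43.5 + (-0.004138)·(-40) + (-0.002667)·(-10) = 43.69 m.
That is higher than the 42.9 m at B, so the point is upgradient.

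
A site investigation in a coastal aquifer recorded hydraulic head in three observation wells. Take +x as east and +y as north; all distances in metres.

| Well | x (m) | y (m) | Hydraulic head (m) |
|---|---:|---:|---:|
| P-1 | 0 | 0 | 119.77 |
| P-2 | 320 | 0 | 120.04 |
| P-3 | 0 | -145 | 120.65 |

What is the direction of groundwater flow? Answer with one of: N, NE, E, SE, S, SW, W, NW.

N

∂h/∂x = (120.04 − 119.77) / (320 − 0) = +0.0008438
∂h/∂y = (120.65 − 119.77) / (-145 − 0) = -0.006069
Flow = −∇h = (-0.0008438 east, +0.006069 north), which points north.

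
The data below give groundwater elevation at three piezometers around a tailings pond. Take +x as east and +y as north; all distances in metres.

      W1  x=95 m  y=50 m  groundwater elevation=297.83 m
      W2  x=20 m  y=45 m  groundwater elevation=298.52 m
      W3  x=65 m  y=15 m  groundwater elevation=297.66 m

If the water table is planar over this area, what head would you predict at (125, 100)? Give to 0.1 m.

298.2 m

Differences from W1: to W2 (Δx, Δy, Δh) = (-75, -5, +0.69); to W3 = (-30, -35, -0.17).
Solve a·Δx + b·Δy = Δh: det = (-75)·(-35) − (-30)·(-5) = 2475.
∂h/∂x = [(+0.69)·(-35) − (-0.17)·(-5)] / 2475 = -0.01010
∂h/∂y = [(-75)·(-0.17) − (-30)·(+0.69)] / 2475 = +0.01352
h(125, 100) = 297.83 + (-0.01010)·(30) + (+0.01352)·(50) = 297.83 -0.303 +0.676 = 298.203 m.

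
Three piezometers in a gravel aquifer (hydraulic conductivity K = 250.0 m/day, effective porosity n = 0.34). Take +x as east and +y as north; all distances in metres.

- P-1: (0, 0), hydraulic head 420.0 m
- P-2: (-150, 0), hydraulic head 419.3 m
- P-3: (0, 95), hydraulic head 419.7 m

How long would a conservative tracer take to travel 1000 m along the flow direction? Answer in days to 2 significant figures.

240 days

∂h/∂x = (419.3 − 420.0) / (-150 − 0) = +0.004667
∂h/∂y = (419.7 − 420.0) / (95 − 0) = -0.003158
|∇h| = √(0.004667² + -0.003158²) = 0.005635
Seepage velocity v = K·i/n = 250.0 × 0.005635 / 0.34 = 4.143 m/day.
t = 1000 / 4.143 = 241.4 days.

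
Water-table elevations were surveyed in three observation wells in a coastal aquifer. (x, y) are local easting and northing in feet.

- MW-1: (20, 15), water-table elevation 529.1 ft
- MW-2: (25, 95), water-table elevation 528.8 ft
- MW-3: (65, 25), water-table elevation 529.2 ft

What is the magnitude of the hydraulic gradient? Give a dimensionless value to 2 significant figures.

0.0050

Three-point gradient (reference MW-1): Δ to MW-2 = (5, 80, -0.3), Δ to MW-3 = (45, 10, +0.1).
∂h/∂x = +0.003099, ∂h/∂y = -0.003944 (det = -3550).
|∇h| = √(0.003099² + -0.003944²) = 0.005016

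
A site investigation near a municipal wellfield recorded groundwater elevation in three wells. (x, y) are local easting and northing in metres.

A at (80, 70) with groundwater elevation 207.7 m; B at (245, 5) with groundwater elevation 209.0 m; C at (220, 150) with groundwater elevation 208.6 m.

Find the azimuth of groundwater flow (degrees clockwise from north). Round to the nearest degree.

Taking A as reference: B−A = (165, -65, +1.3); C−A = (140, 80, +0.9).
Determinant of the coordinate differences = 165·80 − 140·(-65) = 22300.
∂h/∂x = [(+1.3)·80 − (+0.9)·(-65)] / 22300 = +0.007287
∂h/∂y = [165·(+0.9) − 140·(+1.3)] / 22300 = -0.001502
Flow direction (−∇h) has components (-0.007287 E, +0.001502 N).
Azimuth = atan2(E, N) = atan2(-0.007287, +0.001502) = 281.6° ≈ 282°.

282°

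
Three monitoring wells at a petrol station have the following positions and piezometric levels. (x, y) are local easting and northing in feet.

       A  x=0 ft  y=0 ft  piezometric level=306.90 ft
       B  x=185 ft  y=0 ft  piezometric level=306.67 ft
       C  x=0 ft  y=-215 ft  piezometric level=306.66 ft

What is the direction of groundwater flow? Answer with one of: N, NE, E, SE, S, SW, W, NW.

∂h/∂x = (306.67 − 306.90) / (185 − 0) = -0.001243
∂h/∂y = (306.66 − 306.90) / (-215 − 0) = +0.001116
Flow = −∇h = (+0.001243 east, -0.001116 north), which points southeast.

SE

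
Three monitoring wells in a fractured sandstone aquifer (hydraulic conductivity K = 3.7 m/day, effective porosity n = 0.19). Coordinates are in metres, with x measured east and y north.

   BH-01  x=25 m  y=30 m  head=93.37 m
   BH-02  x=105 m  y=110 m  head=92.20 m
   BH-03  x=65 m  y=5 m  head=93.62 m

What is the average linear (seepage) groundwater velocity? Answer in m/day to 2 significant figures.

0.25 m/day

With h = a·x + b·y + c and BH-01 as origin, the differences give:
  80·a + 80·b = -1.17
  40·a + (-25)·b = +0.25
Eliminate b (×(-25) and ×80, subtract): -5200·a = 9.250 → a = ∂h/∂x = -0.001779
Back-substitute: b = ∂h/∂y = -0.01285.
|∇h| = √(-0.001779² + -0.01285²) = 0.01297
Seepage velocity v = K·i/n = 3.7 × 0.01297 / 0.19 = 0.2526 m/day.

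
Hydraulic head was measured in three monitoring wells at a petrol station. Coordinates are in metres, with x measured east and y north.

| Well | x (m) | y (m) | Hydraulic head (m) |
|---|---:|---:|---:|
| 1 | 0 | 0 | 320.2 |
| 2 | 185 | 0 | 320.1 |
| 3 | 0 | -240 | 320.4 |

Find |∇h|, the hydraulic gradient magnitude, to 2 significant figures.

∂h/∂x = (320.1 − 320.2) / (185 − 0) = -0.0005405
∂h/∂y = (320.4 − 320.2) / (-240 − 0) = -0.0008333
|∇h| = √(-0.0005405² + -0.0008333²) = 0.0009932

0.00099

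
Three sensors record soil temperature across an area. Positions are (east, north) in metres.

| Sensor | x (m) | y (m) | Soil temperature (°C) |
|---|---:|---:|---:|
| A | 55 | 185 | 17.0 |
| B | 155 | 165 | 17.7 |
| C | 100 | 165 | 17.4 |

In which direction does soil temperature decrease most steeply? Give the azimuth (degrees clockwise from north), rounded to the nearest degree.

With T = a·x + b·y + c and A as origin, the differences give:
  100·a + (-20)·b = +0.7
  45·a + (-20)·b = +0.4
Eliminate b (×(-20) and ×(-20), subtract): -1100·a = -6.00 → a = ∂T/∂x = +0.005455
Back-substitute: b = ∂T/∂y = -0.007727.
Steepest decrease is along −∇f: components (-0.005455 E, +0.007727 N).
Azimuth = atan2(-0.005455, +0.007727) = 324.8° ≈ 325°.

325°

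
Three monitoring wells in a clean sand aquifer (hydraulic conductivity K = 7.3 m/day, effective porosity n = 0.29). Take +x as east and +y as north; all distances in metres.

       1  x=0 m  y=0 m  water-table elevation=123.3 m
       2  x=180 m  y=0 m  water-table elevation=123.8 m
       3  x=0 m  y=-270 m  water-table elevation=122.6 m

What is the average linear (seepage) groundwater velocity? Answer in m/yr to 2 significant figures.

35 m/yr

∂h/∂x = (123.8 − 123.3) / (180 − 0) = +0.002778
∂h/∂y = (122.6 − 123.3) / (-270 − 0) = +0.002593
|∇h| = √(0.002778² + 0.002593²) = 0.0038
Seepage velocity v = K·i/n = 7.3 × 0.0038 / 0.29 = 0.09566 m/day = 34.94 m/yr.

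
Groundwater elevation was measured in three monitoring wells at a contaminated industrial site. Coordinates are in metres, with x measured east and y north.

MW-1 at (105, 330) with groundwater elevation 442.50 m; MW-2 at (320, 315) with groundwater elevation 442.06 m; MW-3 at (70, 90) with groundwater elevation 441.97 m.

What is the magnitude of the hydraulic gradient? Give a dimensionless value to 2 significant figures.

0.0031

Taking MW-1 as reference: MW-2−MW-1 = (215, -15, -0.44); MW-3−MW-1 = (-35, -240, -0.53).
Determinant of the coordinate differences = 215·(-240) − (-35)·(-15) = -52125.
∂h/∂x = [(-0.44)·(-240) − (-0.53)·(-15)] / -52125 = -0.001873
∂h/∂y = [215·(-0.53) − (-35)·(-0.44)] / -52125 = +0.002482
|∇h| = √(-0.001873² + 0.002482²) = 0.003109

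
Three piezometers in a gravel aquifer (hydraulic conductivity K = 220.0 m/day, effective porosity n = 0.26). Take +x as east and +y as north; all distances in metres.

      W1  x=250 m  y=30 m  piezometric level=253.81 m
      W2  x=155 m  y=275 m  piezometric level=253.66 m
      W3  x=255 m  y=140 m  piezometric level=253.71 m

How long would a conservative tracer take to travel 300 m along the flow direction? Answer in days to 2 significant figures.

Differences from W1: to W2 (Δx, Δy, Δh) = (-95, 245, -0.15); to W3 = (5, 110, -0.10).
Solve a·Δx + b·Δy = Δh: det = (-95)·110 − 5·245 = -11675.
∂h/∂x = [(-0.15)·110 − (-0.10)·245] / -11675 = -0.0006852
∂h/∂y = [(-95)·(-0.10) − 5·(-0.15)] / -11675 = -0.0008779
|∇h| = √(-0.0006852² + -0.0008779²) = 0.001114
Seepage velocity v = K·i/n = 220.0 × 0.001114 / 0.26 = 0.9426 m/day.
t = 300 / 0.9426 = 318.3 days.

320 days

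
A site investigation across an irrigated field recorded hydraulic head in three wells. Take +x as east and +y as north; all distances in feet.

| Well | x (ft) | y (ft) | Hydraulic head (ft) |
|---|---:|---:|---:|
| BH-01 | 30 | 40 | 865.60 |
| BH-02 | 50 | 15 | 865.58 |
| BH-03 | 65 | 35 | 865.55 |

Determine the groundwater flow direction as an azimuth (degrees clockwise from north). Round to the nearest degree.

075°

Taking BH-01 as reference: BH-02−BH-01 = (20, -25, -0.02); BH-03−BH-01 = (35, -5, -0.05).
Solve a·Δx + b·Δy = Δh: det = 20·(-5) − 35·(-25) = 775.
∂h/∂x = [(-0.02)·(-5) − (-0.05)·(-25)] / 775 = -0.001484
∂h/∂y = [20·(-0.05) − 35·(-0.02)] / 775 = -0.0003871
Flow direction (−∇h) has components (+0.001484 E, +0.0003871 N).
Azimuth = atan2(E, N) = atan2(+0.001484, +0.0003871) = 75.4° ≈ 075°.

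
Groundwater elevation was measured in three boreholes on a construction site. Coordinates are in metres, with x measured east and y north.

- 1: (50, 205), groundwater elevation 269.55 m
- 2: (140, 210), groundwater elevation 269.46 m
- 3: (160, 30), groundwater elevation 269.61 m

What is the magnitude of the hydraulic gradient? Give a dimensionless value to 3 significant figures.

Differences from 1: to 2 (Δx, Δy, Δh) = (90, 5, -0.09); to 3 = (110, -175, +0.06).
Determinant of the coordinate differences = 90·(-175) − 110·5 = -16300.
∂h/∂x = [(-0.09)·(-175) − (+0.06)·5] / -16300 = -0.0009479
∂h/∂y = [90·(+0.06) − 110·(-0.09)] / -16300 = -0.0009387
|∇h| = √(-0.0009479² + -0.0009387²) = 0.001334

0.00133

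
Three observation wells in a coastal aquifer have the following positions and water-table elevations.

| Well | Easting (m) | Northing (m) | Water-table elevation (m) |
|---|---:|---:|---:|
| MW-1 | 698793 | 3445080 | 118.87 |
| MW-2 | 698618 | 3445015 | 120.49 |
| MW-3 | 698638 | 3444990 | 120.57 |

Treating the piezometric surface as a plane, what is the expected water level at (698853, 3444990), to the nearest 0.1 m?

119.2 m

With h = a·x + b·y + c and MW-1 as origin, the differences give:
  (-175)·a + (-65)·b = +1.62
  (-155)·a + (-90)·b = +1.70
Eliminate b (×(-90) and ×(-65), subtract): 5675·a = -35.300 → a = ∂h/∂x = -0.006220
Back-substitute: b = ∂h/∂y = -0.008176.
h(698853, 3444990) = 118.87 + (-0.006220)·(60) + (-0.008176)·(-90) = 118.87 -0.373 +0.736 = 119.233 m.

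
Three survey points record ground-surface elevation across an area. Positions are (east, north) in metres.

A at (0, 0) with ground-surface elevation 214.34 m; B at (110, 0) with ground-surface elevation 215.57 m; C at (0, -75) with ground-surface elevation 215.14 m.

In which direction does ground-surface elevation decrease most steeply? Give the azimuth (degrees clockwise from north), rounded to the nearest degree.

314°

∂z/∂x = (215.57 − 214.34) / (110 − 0) = +0.01118
∂z/∂y = (215.14 − 214.34) / (-75 − 0) = -0.01067
Steepest decrease is along −∇f: components (-0.01118 E, +0.01067 N).
Azimuth = atan2(-0.01118, +0.01067) = 313.6° ≈ 314°.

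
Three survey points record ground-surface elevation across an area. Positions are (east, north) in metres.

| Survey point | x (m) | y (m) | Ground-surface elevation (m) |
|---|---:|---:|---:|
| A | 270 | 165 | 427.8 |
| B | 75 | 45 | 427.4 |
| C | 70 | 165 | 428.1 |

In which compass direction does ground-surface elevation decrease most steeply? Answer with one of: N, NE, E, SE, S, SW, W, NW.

S

With z = a·x + b·y + c and A as origin, the differences give:
  (-195)·a + (-120)·b = -0.4
  (-200)·a + 0·b = +0.3
Eliminate b (×0 and ×(-120), subtract): -24000·a = 36.00 → a = ∂z/∂x = -0.001500
Back-substitute: b = ∂z/∂y = +0.005771.
Steepest decrease is along −∇f = (+0.001500 E, -0.005771 N) → south.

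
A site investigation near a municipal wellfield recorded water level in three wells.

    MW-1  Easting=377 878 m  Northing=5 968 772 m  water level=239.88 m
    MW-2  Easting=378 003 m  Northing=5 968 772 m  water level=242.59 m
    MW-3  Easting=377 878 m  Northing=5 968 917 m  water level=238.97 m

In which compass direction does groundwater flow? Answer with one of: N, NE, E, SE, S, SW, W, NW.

∂h/∂x = (242.59 − 239.88) / (378003 − 377878) = +0.02168
∂h/∂y = (238.97 − 239.88) / (5968917 − 5968772) = -0.006276
Flow = −∇h = (-0.02168 east, +0.006276 north), which points west.

W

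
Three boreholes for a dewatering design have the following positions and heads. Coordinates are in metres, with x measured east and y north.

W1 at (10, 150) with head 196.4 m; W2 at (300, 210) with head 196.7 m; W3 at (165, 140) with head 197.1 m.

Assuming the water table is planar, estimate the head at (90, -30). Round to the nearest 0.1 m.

Taking W1 as reference: W2−W1 = (290, 60, +0.3); W3−W1 = (155, -10, +0.7).
Solve a·Δx + b·Δy = Δh: det = 290·(-10) − 155·60 = -12200.
∂h/∂x = [(+0.3)·(-10) − (+0.7)·60] / -12200 = +0.003689
∂h/∂y = [290·(+0.7) − 155·(+0.3)] / -12200 = -0.01283
h(90, -30) = 196.4 + (+0.003689)·(80) + (-0.01283)·(-180) = 196.4 +0.295 +2.309 = 199.004 m.

199.0 m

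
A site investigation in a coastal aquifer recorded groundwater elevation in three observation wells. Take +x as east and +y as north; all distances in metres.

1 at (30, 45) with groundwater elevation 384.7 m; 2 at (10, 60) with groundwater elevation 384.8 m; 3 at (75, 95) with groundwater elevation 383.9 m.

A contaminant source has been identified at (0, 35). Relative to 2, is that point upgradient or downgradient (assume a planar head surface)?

upgradient

Taking 1 as reference: 2−1 = (-20, 15, +0.1); 3−1 = (45, 50, -0.8).
Solve a·Δx + b·Δy = Δh: det = (-20)·50 − 45·15 = -1675.
∂h/∂x = [(+0.1)·50 − (-0.8)·15] / -1675 = -0.01015
∂h/∂y = [(-20)·(-0.8) − 45·(+0.1)] / -1675 = -0.006866
Head at (0, 35) = 384.7 + (-0.01015)·(-30) + (-0.006866)·(-10) = 385.07 m.
That is higher than the 384.8 m at 2, so the point is upgradient.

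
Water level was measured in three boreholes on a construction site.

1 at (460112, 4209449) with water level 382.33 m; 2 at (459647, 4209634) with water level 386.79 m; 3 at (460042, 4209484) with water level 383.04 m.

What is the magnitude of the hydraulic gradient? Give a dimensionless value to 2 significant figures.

Taking 1 as reference: 2−1 = (-465, 185, +4.46); 3−1 = (-70, 35, +0.71).
Determinant of the coordinate differences = (-465)·35 − (-70)·185 = -3325.
∂h/∂x = [(+4.46)·35 − (+0.71)·185] / -3325 = -0.007444
∂h/∂y = [(-465)·(+0.71) − (-70)·(+4.46)] / -3325 = +0.005398
|∇h| = √(-0.007444² + 0.005398²) = 0.009195

0.0092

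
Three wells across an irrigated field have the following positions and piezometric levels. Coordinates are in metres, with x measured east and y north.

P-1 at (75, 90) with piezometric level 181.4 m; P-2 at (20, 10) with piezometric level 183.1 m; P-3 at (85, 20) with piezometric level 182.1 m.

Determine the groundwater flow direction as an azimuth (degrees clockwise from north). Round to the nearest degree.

Three-point gradient (reference P-1): Δ to P-2 = (-55, -80, +1.7), Δ to P-3 = (10, -70, +0.7).
∂h/∂x = -0.01355, ∂h/∂y = -0.01194 (det = 4650).
Flow direction (−∇h) has components (+0.01355 E, +0.01194 N).
Azimuth = atan2(E, N) = atan2(+0.01355, +0.01194) = 48.6° ≈ 049°.

049°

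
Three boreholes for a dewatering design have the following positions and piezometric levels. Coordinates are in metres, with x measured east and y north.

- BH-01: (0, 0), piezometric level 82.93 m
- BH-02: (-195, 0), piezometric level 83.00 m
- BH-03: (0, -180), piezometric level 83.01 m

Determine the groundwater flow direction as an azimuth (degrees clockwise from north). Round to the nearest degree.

039°

∂h/∂x = (83.00 − 82.93) / (-195 − 0) = -0.0003590
∂h/∂y = (83.01 − 82.93) / (-180 − 0) = -0.0004444
Flow direction (−∇h) has components (+0.0003590 E, +0.0004444 N).
Azimuth = atan2(E, N) = atan2(+0.0003590, +0.0004444) = 38.9° ≈ 039°.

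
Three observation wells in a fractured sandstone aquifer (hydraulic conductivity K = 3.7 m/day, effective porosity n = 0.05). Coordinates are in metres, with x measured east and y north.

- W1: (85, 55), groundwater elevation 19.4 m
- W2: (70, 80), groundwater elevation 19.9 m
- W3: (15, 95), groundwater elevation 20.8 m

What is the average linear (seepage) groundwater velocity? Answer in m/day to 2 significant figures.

Taking W1 as reference: W2−W1 = (-15, 25, +0.5); W3−W1 = (-70, 40, +1.4).
Solve a·Δx + b·Δy = Δh: det = (-15)·40 − (-70)·25 = 1150.
∂h/∂x = [(+0.5)·40 − (+1.4)·25] / 1150 = -0.01304
∂h/∂y = [(-15)·(+1.4) − (-70)·(+0.5)] / 1150 = +0.01217
|∇h| = √(-0.01304² + 0.01217²) = 0.01784
Seepage velocity v = K·i/n = 3.7 × 0.01784 / 0.05 = 1.32 m/day.

1.3 m/day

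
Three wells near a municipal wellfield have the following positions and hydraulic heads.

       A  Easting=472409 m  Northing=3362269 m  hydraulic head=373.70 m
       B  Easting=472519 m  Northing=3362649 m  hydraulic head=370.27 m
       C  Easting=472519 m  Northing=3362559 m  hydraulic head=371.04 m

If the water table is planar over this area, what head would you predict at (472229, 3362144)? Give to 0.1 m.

375.1 m

Taking A as reference: B−A = (110, 380, -3.43); C−A = (110, 290, -2.66).
Determinant of the coordinate differences = 110·290 − 110·380 = -9900.
∂h/∂x = [(-3.43)·290 − (-2.66)·380] / -9900 = -0.001626
∂h/∂y = [110·(-2.66) − 110·(-3.43)] / -9900 = -0.008556
h(472229, 3362144) = 373.70 + (-0.001626)·(-180) + (-0.008556)·(-125) = 373.70 +0.293 +1.069 = 375.062 m.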